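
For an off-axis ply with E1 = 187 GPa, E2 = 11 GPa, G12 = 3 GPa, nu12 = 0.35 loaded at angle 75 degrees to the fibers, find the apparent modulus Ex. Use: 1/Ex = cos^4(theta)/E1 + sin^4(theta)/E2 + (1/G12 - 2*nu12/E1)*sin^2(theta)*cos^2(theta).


cos^4(75) = 0.004487, sin^4(75) = 0.870513, sin^2(75)*cos^2(75) = 0.0625
1/G12 - 2*nu12/E1 = 1/3 - 2*0.35/187 = 0.32959 GPa^-1
1/Ex = 0.004487/187 + 0.870513/11 + 0.32959*0.0625 = 0.0997609 GPa^-1
Ex = 10.02 GPa

10.02 GPa


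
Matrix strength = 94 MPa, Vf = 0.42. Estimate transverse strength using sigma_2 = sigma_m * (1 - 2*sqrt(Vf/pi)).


factor = 1 - 2*sqrt(0.42/pi) = 0.2687
sigma_2 = 94 * 0.2687 = 25.26 MPa

25.26 MPa


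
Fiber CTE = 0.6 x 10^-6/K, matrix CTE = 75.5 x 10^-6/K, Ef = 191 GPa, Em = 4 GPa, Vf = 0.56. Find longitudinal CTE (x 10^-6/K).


E1 = Ef*Vf + Em*(1-Vf) = 108.72
alpha_1 = (alpha_f*Ef*Vf + alpha_m*Em*(1-Vf))/E1 = 1.81 x 10^-6/K

1.81 x 10^-6/K


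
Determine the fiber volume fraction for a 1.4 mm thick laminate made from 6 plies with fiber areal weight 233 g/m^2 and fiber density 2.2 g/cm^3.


Vf = n * FAW / (rho_f * h * 1000) = 6 * 233 / (2.2 * 1.4 * 1000) = 0.4539

0.4539


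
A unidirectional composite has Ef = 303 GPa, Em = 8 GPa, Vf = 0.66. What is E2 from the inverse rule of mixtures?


1/E2 = Vf/Ef + (1-Vf)/Em = 0.66/303 + 0.34/8
E2 = 22.38 GPa

22.38 GPa


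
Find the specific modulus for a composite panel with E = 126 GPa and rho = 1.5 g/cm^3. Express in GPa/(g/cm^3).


Specific stiffness = E/rho = 126/1.5 = 84.0 GPa/(g/cm^3)

84.0 GPa/(g/cm^3)


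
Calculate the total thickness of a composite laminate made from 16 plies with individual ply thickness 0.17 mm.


h = n * t_ply = 16 * 0.17 = 2.72 mm

2.72 mm


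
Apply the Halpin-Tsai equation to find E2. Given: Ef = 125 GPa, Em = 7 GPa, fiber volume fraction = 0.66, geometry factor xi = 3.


eta = (Ef/Em - 1)/(Ef/Em + xi) = (17.8571 - 1)/(17.8571 + 3) = 0.8082
E2 = Em*(1+xi*eta*Vf)/(1-eta*Vf) = 39.01 GPa

39.01 GPa


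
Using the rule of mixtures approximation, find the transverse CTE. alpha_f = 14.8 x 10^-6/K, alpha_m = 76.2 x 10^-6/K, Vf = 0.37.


alpha_2 = alpha_f*Vf + alpha_m*(1-Vf) = 14.8*0.37 + 76.2*0.63 = 53.5 x 10^-6/K

53.5 x 10^-6/K


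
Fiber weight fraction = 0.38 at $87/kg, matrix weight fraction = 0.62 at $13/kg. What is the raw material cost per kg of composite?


Cost = cost_f*Wf + cost_m*Wm = 87*0.38 + 13*0.62 = $41.12/kg

$41.12/kg


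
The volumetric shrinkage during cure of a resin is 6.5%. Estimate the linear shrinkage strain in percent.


Linear shrinkage ≈ vol_shrink/3 = 6.5/3 = 2.167%

2.167%


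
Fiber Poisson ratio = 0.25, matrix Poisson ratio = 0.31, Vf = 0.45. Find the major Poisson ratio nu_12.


nu_12 = nu_f*Vf + nu_m*(1-Vf) = 0.25*0.45 + 0.31*0.55 = 0.283

0.283


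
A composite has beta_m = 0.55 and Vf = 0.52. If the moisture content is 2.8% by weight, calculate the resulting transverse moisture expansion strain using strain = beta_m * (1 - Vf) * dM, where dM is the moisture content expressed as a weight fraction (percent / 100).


dM = 2.8/100 = 0.028
strain = beta_m * (1-Vf) * dM = 0.55 * 0.48 * 0.028 = 0.007392

0.007392


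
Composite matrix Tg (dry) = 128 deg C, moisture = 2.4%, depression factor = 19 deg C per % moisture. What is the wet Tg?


Tg_wet = Tg_dry - k*moisture = 128 - 19*2.4 = 82.4 deg C

82.4 deg C


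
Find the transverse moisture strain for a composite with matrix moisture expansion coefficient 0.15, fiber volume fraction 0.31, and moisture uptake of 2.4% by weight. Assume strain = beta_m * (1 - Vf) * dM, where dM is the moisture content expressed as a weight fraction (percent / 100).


dM = 2.4/100 = 0.024
strain = beta_m * (1-Vf) * dM = 0.15 * 0.69 * 0.024 = 0.002484

0.002484


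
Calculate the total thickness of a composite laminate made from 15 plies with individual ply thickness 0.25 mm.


h = n * t_ply = 15 * 0.25 = 3.75 mm

3.75 mm


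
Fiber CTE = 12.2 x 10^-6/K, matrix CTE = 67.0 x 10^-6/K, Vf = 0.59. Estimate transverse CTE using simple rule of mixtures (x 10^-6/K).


alpha_2 = alpha_f*Vf + alpha_m*(1-Vf) = 12.2*0.59 + 67.0*0.41 = 34.7 x 10^-6/K

34.7 x 10^-6/K


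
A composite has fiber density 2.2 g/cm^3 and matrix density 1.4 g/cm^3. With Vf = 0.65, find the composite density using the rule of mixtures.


rho_c = rho_f*Vf + rho_m*(1-Vf) = 2.2*0.65 + 1.4*0.35 = 1.92 g/cm^3

1.92 g/cm^3


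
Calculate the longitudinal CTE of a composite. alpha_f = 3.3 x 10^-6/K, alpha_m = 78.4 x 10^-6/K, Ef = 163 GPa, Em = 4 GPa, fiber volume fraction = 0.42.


E1 = Ef*Vf + Em*(1-Vf) = 70.78
alpha_1 = (alpha_f*Ef*Vf + alpha_m*Em*(1-Vf))/E1 = 5.76 x 10^-6/K

5.76 x 10^-6/K


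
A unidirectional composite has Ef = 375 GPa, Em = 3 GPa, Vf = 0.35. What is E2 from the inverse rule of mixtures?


1/E2 = Vf/Ef + (1-Vf)/Em = 0.35/375 + 0.65/3
E2 = 4.6 GPa

4.6 GPa


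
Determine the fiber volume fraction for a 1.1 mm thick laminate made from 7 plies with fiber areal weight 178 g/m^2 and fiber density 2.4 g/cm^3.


Vf = n * FAW / (rho_f * h * 1000) = 7 * 178 / (2.4 * 1.1 * 1000) = 0.472

0.472


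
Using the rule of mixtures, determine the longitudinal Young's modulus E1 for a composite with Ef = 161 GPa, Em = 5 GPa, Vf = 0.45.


E1 = Ef*Vf + Em*(1-Vf) = 161*0.45 + 5*0.55 = 75.2 GPa

75.2 GPa


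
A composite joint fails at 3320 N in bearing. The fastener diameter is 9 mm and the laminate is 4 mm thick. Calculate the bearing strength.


sigma_br = F/(d*h) = 3320/(9*4) = 92.2 MPa

92.2 MPa


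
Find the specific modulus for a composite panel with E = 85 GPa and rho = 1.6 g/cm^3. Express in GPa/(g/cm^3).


Specific stiffness = E/rho = 85/1.6 = 53.1 GPa/(g/cm^3)

53.1 GPa/(g/cm^3)


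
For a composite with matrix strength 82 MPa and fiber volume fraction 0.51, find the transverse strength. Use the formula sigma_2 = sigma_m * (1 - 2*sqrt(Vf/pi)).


factor = 1 - 2*sqrt(0.51/pi) = 0.1942
sigma_2 = 82 * 0.1942 = 15.92 MPa

15.92 MPa


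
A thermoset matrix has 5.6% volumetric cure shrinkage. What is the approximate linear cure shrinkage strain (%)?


Linear shrinkage ≈ vol_shrink/3 = 5.6/3 = 1.867%

1.867%


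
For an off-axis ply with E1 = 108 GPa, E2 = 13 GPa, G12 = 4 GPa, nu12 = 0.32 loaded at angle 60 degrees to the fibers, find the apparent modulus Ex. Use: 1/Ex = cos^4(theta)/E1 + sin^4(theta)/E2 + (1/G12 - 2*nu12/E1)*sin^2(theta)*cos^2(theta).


cos^4(60) = 0.0625, sin^4(60) = 0.5625, sin^2(60)*cos^2(60) = 0.1875
1/G12 - 2*nu12/E1 = 1/4 - 2*0.32/108 = 0.244074 GPa^-1
1/Ex = 0.0625/108 + 0.5625/13 + 0.244074*0.1875 = 0.0896118 GPa^-1
Ex = 11.16 GPa

11.16 GPa


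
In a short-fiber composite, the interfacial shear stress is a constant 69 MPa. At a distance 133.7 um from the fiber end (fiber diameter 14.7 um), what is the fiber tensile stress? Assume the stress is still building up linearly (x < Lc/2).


Force balance: sigma_f * (pi*d^2/4) = tau * (pi*d) * x  ->  sigma_f = 4 * tau * x / d
sigma_f = 4 * 69 * 133.7 / 14.7 = 2510.3 MPa

2510.3 MPa


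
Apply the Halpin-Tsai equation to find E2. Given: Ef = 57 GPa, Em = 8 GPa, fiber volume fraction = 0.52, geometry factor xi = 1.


eta = (Ef/Em - 1)/(Ef/Em + xi) = (7.125 - 1)/(7.125 + 1) = 0.7538
E2 = Em*(1+xi*eta*Vf)/(1-eta*Vf) = 18.32 GPa

18.32 GPa


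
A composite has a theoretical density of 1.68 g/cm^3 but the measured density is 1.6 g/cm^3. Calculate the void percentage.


Void% = (rho_theo - rho_actual)/rho_theo * 100 = (1.68 - 1.6)/1.68 * 100 = 4.76%

4.76%


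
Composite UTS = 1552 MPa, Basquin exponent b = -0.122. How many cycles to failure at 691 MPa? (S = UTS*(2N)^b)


N = 0.5 * (S/UTS)^(1/b) = 0.5 * (691/1552)^(1/-0.122) = 379.6732 cycles

379.6732 cycles


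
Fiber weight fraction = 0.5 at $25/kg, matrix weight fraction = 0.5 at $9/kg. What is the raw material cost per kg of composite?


Cost = cost_f*Wf + cost_m*Wm = 25*0.5 + 9*0.5 = $17.0/kg

$17.0/kg


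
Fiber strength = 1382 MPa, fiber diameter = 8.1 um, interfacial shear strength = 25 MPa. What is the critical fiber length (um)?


Lc = sigma_f * d / (2 * tau_i) = 1382 * 8.1 / (2 * 25) = 223.9 um

223.9 um


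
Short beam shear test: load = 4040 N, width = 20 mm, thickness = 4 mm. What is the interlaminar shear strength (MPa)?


ILSS = 3F/(4bh) = 3*4040/(4*20*4) = 37.88 MPa

37.88 MPa


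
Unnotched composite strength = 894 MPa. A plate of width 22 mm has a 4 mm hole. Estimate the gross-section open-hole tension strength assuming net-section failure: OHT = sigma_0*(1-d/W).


OHT = sigma_0*(1-d/W) = 894*(1-4/22) = 731.5 MPa

731.5 MPa


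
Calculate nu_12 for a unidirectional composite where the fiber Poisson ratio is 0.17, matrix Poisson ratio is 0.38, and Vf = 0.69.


nu_12 = nu_f*Vf + nu_m*(1-Vf) = 0.17*0.69 + 0.38*0.31 = 0.2351

0.2351


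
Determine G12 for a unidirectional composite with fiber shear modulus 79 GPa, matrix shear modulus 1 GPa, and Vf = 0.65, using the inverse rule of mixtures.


1/G12 = Vf/Gf + (1-Vf)/Gm = 0.65/79 + 0.35/1
G12 = 2.79 GPa

2.79 GPa


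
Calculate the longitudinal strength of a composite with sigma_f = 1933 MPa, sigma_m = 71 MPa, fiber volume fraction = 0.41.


sigma_1 = sigma_f*Vf + sigma_m*(1-Vf) = 1933*0.41 + 71*0.59 = 834.4 MPa

834.4 MPa


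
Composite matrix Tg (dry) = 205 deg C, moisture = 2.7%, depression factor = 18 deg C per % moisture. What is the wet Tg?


Tg_wet = Tg_dry - k*moisture = 205 - 18*2.7 = 156.4 deg C

156.4 deg C


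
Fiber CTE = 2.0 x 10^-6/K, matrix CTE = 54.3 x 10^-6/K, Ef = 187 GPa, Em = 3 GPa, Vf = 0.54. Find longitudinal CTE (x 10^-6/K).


E1 = Ef*Vf + Em*(1-Vf) = 102.36
alpha_1 = (alpha_f*Ef*Vf + alpha_m*Em*(1-Vf))/E1 = 2.71 x 10^-6/K

2.71 x 10^-6/K


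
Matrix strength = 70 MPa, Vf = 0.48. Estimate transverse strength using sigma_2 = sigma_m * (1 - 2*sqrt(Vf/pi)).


factor = 1 - 2*sqrt(0.48/pi) = 0.2182
sigma_2 = 70 * 0.2182 = 15.28 MPa

15.28 MPa


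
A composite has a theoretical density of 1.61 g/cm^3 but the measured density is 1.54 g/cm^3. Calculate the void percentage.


Void% = (rho_theo - rho_actual)/rho_theo * 100 = (1.61 - 1.54)/1.61 * 100 = 4.35%

4.35%


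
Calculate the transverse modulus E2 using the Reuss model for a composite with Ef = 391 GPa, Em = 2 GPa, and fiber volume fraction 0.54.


1/E2 = Vf/Ef + (1-Vf)/Em = 0.54/391 + 0.46/2
E2 = 4.32 GPa

4.32 GPa


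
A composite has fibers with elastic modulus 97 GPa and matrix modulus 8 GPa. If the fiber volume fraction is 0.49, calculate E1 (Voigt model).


E1 = Ef*Vf + Em*(1-Vf) = 97*0.49 + 8*0.51 = 51.61 GPa

51.61 GPa


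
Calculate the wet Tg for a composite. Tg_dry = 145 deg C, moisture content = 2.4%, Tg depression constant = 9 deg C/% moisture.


Tg_wet = Tg_dry - k*moisture = 145 - 9*2.4 = 123.4 deg C

123.4 deg C


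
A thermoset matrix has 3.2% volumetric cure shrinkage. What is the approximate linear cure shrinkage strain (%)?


Linear shrinkage ≈ vol_shrink/3 = 3.2/3 = 1.067%

1.067%


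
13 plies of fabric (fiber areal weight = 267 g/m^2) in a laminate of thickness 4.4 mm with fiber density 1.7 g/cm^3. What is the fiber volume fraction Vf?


Vf = n * FAW / (rho_f * h * 1000) = 13 * 267 / (1.7 * 4.4 * 1000) = 0.464

0.464


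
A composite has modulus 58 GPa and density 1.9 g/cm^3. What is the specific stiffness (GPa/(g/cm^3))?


Specific stiffness = E/rho = 58/1.9 = 30.5 GPa/(g/cm^3)

30.5 GPa/(g/cm^3)


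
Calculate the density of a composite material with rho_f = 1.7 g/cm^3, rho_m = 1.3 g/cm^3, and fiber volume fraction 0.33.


rho_c = rho_f*Vf + rho_m*(1-Vf) = 1.7*0.33 + 1.3*0.67 = 1.432 g/cm^3

1.432 g/cm^3


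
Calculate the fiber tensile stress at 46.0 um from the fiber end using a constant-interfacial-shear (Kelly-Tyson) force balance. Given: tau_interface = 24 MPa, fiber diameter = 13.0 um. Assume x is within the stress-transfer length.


Force balance: sigma_f * (pi*d^2/4) = tau * (pi*d) * x  ->  sigma_f = 4 * tau * x / d
sigma_f = 4 * 24 * 46.0 / 13.0 = 339.7 MPa

339.7 MPa


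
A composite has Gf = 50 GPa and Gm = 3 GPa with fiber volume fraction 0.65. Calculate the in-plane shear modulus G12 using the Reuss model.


1/G12 = Vf/Gf + (1-Vf)/Gm = 0.65/50 + 0.35/3
G12 = 7.71 GPa

7.71 GPa


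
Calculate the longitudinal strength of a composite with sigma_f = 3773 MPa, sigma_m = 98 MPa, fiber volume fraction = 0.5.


sigma_1 = sigma_f*Vf + sigma_m*(1-Vf) = 3773*0.5 + 98*0.5 = 1935.5 MPa

1935.5 MPa


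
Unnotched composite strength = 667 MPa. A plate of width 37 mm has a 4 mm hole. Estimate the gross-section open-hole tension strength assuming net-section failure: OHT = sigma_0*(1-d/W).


OHT = sigma_0*(1-d/W) = 667*(1-4/37) = 594.9 MPa

594.9 MPa


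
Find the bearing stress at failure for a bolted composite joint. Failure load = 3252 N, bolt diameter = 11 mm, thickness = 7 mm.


sigma_br = F/(d*h) = 3252/(11*7) = 42.2 MPa

42.2 MPa


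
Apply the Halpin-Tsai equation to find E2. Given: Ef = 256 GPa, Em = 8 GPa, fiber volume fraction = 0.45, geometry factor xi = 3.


eta = (Ef/Em - 1)/(Ef/Em + xi) = (32.0 - 1)/(32.0 + 3) = 0.8857
E2 = Em*(1+xi*eta*Vf)/(1-eta*Vf) = 29.21 GPa

29.21 GPa


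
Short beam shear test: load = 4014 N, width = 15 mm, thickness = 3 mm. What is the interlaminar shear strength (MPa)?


ILSS = 3F/(4bh) = 3*4014/(4*15*3) = 66.9 MPa

66.9 MPa


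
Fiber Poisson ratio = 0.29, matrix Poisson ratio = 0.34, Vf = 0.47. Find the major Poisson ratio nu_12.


nu_12 = nu_f*Vf + nu_m*(1-Vf) = 0.29*0.47 + 0.34*0.53 = 0.3165

0.3165


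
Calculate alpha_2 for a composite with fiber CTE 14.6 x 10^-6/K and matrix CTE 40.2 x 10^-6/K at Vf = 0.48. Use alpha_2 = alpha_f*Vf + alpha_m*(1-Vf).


alpha_2 = alpha_f*Vf + alpha_m*(1-Vf) = 14.6*0.48 + 40.2*0.52 = 27.9 x 10^-6/K

27.9 x 10^-6/K


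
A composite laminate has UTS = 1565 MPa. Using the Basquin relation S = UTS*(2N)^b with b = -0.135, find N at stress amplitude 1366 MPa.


N = 0.5 * (S/UTS)^(1/b) = 0.5 * (1366/1565)^(1/-0.135) = 1.3692 cycles

1.3692 cycles


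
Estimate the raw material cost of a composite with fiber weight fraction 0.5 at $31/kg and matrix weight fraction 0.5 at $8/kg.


Cost = cost_f*Wf + cost_m*Wm = 31*0.5 + 8*0.5 = $19.5/kg

$19.5/kg


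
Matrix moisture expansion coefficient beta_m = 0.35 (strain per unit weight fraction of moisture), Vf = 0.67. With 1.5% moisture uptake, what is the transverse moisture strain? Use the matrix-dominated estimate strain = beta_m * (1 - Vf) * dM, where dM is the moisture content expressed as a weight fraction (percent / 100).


dM = 1.5/100 = 0.015
strain = beta_m * (1-Vf) * dM = 0.35 * 0.33 * 0.015 = 0.0017325

0.0017325


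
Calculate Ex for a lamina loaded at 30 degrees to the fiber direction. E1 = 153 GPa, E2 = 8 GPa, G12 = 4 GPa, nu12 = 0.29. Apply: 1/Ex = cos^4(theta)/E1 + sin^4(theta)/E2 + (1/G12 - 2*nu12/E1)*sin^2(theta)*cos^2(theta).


cos^4(30) = 0.5625, sin^4(30) = 0.0625, sin^2(30)*cos^2(30) = 0.1875
1/G12 - 2*nu12/E1 = 1/4 - 2*0.29/153 = 0.246209 GPa^-1
1/Ex = 0.5625/153 + 0.0625/8 + 0.246209*0.1875 = 0.0576532 GPa^-1
Ex = 17.35 GPa

17.35 GPa


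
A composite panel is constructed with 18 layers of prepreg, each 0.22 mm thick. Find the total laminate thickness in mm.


h = n * t_ply = 18 * 0.22 = 3.96 mm

3.96 mm


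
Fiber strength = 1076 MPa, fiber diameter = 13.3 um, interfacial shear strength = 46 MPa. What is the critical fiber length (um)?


Lc = sigma_f * d / (2 * tau_i) = 1076 * 13.3 / (2 * 46) = 155.6 um

155.6 um


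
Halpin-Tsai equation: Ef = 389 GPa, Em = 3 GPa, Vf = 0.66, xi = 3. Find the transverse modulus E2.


eta = (Ef/Em - 1)/(Ef/Em + xi) = (129.6667 - 1)/(129.6667 + 3) = 0.9698
E2 = Em*(1+xi*eta*Vf)/(1-eta*Vf) = 24.34 GPa

24.34 GPa


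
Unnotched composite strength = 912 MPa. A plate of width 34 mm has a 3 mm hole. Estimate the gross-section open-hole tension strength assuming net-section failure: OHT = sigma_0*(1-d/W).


OHT = sigma_0*(1-d/W) = 912*(1-3/34) = 831.5 MPa

831.5 MPa


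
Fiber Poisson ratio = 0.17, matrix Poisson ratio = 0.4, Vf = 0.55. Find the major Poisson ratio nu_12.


nu_12 = nu_f*Vf + nu_m*(1-Vf) = 0.17*0.55 + 0.4*0.45 = 0.2735

0.2735


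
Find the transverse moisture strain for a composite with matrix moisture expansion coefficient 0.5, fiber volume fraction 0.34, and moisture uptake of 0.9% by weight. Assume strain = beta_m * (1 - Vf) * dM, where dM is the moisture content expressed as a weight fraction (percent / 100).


dM = 0.9/100 = 0.009
strain = beta_m * (1-Vf) * dM = 0.5 * 0.66 * 0.009 = 0.00297

0.00297


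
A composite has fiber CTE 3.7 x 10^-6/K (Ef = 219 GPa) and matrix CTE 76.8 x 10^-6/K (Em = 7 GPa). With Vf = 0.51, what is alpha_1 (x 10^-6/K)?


E1 = Ef*Vf + Em*(1-Vf) = 115.12
alpha_1 = (alpha_f*Ef*Vf + alpha_m*Em*(1-Vf))/E1 = 5.88 x 10^-6/K

5.88 x 10^-6/K


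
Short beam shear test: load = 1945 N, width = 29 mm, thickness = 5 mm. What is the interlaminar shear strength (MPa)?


ILSS = 3F/(4bh) = 3*1945/(4*29*5) = 10.06 MPa

10.06 MPa


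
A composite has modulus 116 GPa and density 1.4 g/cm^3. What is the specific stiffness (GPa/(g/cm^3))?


Specific stiffness = E/rho = 116/1.4 = 82.9 GPa/(g/cm^3)

82.9 GPa/(g/cm^3)


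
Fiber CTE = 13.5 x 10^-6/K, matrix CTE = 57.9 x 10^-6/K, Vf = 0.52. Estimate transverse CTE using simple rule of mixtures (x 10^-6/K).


alpha_2 = alpha_f*Vf + alpha_m*(1-Vf) = 13.5*0.52 + 57.9*0.48 = 34.8 x 10^-6/K

34.8 x 10^-6/K


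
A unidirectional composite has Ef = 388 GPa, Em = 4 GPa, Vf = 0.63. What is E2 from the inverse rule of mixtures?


1/E2 = Vf/Ef + (1-Vf)/Em = 0.63/388 + 0.37/4
E2 = 10.62 GPa

10.62 GPa


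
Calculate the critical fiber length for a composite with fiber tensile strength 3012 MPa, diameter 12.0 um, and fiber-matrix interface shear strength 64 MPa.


Lc = sigma_f * d / (2 * tau_i) = 3012 * 12.0 / (2 * 64) = 282.4 um

282.4 um


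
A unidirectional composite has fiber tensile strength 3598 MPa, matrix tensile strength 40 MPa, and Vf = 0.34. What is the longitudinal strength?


sigma_1 = sigma_f*Vf + sigma_m*(1-Vf) = 3598*0.34 + 40*0.66 = 1249.7 MPa

1249.7 MPa


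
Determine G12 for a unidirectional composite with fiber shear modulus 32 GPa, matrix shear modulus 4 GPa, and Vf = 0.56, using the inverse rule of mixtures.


1/G12 = Vf/Gf + (1-Vf)/Gm = 0.56/32 + 0.44/4
G12 = 7.84 GPa

7.84 GPa


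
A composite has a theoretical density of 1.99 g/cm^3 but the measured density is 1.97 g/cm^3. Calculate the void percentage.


Void% = (rho_theo - rho_actual)/rho_theo * 100 = (1.99 - 1.97)/1.99 * 100 = 1.01%

1.01%


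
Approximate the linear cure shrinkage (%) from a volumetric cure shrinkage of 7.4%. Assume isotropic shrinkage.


Linear shrinkage ≈ vol_shrink/3 = 7.4/3 = 2.467%

2.467%


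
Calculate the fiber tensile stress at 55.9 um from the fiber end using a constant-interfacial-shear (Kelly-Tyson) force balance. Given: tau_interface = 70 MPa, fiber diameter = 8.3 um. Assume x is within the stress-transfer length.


Force balance: sigma_f * (pi*d^2/4) = tau * (pi*d) * x  ->  sigma_f = 4 * tau * x / d
sigma_f = 4 * 70 * 55.9 / 8.3 = 1885.8 MPa

1885.8 MPa


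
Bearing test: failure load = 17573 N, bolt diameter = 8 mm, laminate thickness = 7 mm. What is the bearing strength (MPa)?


sigma_br = F/(d*h) = 17573/(8*7) = 313.8 MPa

313.8 MPa


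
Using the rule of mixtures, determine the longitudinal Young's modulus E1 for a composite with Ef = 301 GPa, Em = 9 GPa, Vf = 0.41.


E1 = Ef*Vf + Em*(1-Vf) = 301*0.41 + 9*0.59 = 128.72 GPa

128.72 GPa


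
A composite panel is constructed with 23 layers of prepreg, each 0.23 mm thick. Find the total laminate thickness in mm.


h = n * t_ply = 23 * 0.23 = 5.29 mm

5.29 mm


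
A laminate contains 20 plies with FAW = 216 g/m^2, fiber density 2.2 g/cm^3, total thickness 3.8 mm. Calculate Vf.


Vf = n * FAW / (rho_f * h * 1000) = 20 * 216 / (2.2 * 3.8 * 1000) = 0.5167

0.5167


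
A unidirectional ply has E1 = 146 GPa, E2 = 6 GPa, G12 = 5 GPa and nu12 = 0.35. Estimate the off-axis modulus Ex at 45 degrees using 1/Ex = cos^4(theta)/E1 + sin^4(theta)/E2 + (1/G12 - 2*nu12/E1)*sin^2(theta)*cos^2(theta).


cos^4(45) = 0.25, sin^4(45) = 0.25, sin^2(45)*cos^2(45) = 0.25
1/G12 - 2*nu12/E1 = 1/5 - 2*0.35/146 = 0.195205 GPa^-1
1/Ex = 0.25/146 + 0.25/6 + 0.195205*0.25 = 0.0921804 GPa^-1
Ex = 10.85 GPa

10.85 GPa


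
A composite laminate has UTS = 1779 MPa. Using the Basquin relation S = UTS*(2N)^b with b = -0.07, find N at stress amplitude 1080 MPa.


N = 0.5 * (S/UTS)^(1/b) = 0.5 * (1080/1779)^(1/-0.07) = 624.3526 cycles

624.3526 cycles


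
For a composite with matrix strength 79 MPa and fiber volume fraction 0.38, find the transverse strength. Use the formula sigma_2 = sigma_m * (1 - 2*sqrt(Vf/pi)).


factor = 1 - 2*sqrt(0.38/pi) = 0.3044
sigma_2 = 79 * 0.3044 = 24.05 MPa

24.05 MPa


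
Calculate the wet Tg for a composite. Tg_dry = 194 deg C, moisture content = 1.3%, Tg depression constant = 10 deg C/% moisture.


Tg_wet = Tg_dry - k*moisture = 194 - 10*1.3 = 181.0 deg C

181.0 deg C


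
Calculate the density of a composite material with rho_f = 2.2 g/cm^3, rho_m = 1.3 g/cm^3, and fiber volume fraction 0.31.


rho_c = rho_f*Vf + rho_m*(1-Vf) = 2.2*0.31 + 1.3*0.69 = 1.579 g/cm^3

1.579 g/cm^3


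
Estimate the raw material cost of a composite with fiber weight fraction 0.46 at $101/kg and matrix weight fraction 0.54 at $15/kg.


Cost = cost_f*Wf + cost_m*Wm = 101*0.46 + 15*0.54 = $54.56/kg

$54.56/kg


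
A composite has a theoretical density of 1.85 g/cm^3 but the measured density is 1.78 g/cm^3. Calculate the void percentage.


Void% = (rho_theo - rho_actual)/rho_theo * 100 = (1.85 - 1.78)/1.85 * 100 = 3.78%

3.78%


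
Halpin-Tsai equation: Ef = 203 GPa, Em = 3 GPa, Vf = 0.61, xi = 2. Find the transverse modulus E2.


eta = (Ef/Em - 1)/(Ef/Em + xi) = (67.6667 - 1)/(67.6667 + 2) = 0.9569
E2 = Em*(1+xi*eta*Vf)/(1-eta*Vf) = 15.62 GPa

15.62 GPa


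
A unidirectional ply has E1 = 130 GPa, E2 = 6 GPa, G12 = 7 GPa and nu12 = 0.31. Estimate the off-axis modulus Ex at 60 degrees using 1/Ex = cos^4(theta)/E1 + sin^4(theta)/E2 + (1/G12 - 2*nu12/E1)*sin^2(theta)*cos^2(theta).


cos^4(60) = 0.0625, sin^4(60) = 0.5625, sin^2(60)*cos^2(60) = 0.1875
1/G12 - 2*nu12/E1 = 1/7 - 2*0.31/130 = 0.138088 GPa^-1
1/Ex = 0.0625/130 + 0.5625/6 + 0.138088*0.1875 = 0.1201223 GPa^-1
Ex = 8.32 GPa

8.32 GPa


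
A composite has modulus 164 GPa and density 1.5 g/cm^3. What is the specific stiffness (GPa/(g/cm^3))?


Specific stiffness = E/rho = 164/1.5 = 109.3 GPa/(g/cm^3)

109.3 GPa/(g/cm^3)


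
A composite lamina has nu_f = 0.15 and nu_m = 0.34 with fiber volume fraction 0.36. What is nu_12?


nu_12 = nu_f*Vf + nu_m*(1-Vf) = 0.15*0.36 + 0.34*0.64 = 0.2716

0.2716


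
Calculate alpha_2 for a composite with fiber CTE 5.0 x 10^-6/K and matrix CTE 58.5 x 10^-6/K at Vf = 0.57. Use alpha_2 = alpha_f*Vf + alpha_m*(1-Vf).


alpha_2 = alpha_f*Vf + alpha_m*(1-Vf) = 5.0*0.57 + 58.5*0.43 = 28.0 x 10^-6/K

28.0 x 10^-6/K


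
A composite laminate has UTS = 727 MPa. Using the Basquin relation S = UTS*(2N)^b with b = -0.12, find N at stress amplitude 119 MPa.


N = 0.5 * (S/UTS)^(1/b) = 0.5 * (119/727)^(1/-0.12) = 1.7736e+06 cycles

1.7736e+06 cycles


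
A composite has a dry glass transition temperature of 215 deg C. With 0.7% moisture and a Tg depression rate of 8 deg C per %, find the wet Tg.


Tg_wet = Tg_dry - k*moisture = 215 - 8*0.7 = 209.4 deg C

209.4 deg C


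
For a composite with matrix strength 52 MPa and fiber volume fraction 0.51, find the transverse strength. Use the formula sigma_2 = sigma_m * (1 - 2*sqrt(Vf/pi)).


factor = 1 - 2*sqrt(0.51/pi) = 0.1942
sigma_2 = 52 * 0.1942 = 10.1 MPa

10.1 MPa


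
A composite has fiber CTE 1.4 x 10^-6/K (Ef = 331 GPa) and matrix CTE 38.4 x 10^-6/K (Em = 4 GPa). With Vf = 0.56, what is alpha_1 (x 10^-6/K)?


E1 = Ef*Vf + Em*(1-Vf) = 187.12
alpha_1 = (alpha_f*Ef*Vf + alpha_m*Em*(1-Vf))/E1 = 1.75 x 10^-6/K

1.75 x 10^-6/K


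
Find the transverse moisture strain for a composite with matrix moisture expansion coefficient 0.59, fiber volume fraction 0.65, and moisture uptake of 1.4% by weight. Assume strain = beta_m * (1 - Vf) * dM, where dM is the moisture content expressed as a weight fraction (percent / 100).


dM = 1.4/100 = 0.014
strain = beta_m * (1-Vf) * dM = 0.59 * 0.35 * 0.014 = 0.002891

0.002891


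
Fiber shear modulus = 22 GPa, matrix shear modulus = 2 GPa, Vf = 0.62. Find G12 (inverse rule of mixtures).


1/G12 = Vf/Gf + (1-Vf)/Gm = 0.62/22 + 0.38/2
G12 = 4.58 GPa

4.58 GPa


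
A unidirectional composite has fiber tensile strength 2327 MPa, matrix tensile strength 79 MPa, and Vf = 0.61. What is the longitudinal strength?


sigma_1 = sigma_f*Vf + sigma_m*(1-Vf) = 2327*0.61 + 79*0.39 = 1450.3 MPa

1450.3 MPa


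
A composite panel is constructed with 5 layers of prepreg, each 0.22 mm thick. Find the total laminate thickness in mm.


h = n * t_ply = 5 * 0.22 = 1.1 mm

1.1 mm


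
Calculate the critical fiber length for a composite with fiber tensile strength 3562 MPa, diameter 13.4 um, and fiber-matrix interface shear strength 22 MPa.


Lc = sigma_f * d / (2 * tau_i) = 3562 * 13.4 / (2 * 22) = 1084.8 um

1084.8 um


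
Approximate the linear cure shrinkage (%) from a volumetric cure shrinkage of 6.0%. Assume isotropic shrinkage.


Linear shrinkage ≈ vol_shrink/3 = 6.0/3 = 2.0%

2.0%


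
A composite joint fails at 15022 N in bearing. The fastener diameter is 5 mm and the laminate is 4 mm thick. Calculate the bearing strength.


sigma_br = F/(d*h) = 15022/(5*4) = 751.1 MPa

751.1 MPa


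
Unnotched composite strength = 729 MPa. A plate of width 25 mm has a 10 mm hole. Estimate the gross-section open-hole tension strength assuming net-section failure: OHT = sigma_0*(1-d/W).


OHT = sigma_0*(1-d/W) = 729*(1-10/25) = 437.4 MPa

437.4 MPa


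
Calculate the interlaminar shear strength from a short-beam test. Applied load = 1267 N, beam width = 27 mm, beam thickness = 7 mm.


ILSS = 3F/(4bh) = 3*1267/(4*27*7) = 5.03 MPa

5.03 MPa


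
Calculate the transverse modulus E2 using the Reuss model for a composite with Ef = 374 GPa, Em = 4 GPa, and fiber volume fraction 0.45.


1/E2 = Vf/Ef + (1-Vf)/Em = 0.45/374 + 0.55/4
E2 = 7.21 GPa

7.21 GPa


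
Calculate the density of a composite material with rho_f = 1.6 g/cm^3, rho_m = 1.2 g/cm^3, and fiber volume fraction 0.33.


rho_c = rho_f*Vf + rho_m*(1-Vf) = 1.6*0.33 + 1.2*0.67 = 1.332 g/cm^3

1.332 g/cm^3


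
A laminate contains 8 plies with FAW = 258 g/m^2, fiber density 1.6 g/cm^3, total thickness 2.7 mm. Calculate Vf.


Vf = n * FAW / (rho_f * h * 1000) = 8 * 258 / (1.6 * 2.7 * 1000) = 0.4778

0.4778


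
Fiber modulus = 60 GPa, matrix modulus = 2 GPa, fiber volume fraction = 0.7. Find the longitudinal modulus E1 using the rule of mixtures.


E1 = Ef*Vf + Em*(1-Vf) = 60*0.7 + 2*0.3 = 42.6 GPa

42.6 GPa


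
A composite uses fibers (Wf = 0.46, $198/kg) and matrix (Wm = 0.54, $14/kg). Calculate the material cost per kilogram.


Cost = cost_f*Wf + cost_m*Wm = 198*0.46 + 14*0.54 = $98.64/kg

$98.64/kg


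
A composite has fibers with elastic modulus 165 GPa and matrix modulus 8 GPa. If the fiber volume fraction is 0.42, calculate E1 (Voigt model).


E1 = Ef*Vf + Em*(1-Vf) = 165*0.42 + 8*0.58 = 73.94 GPa

73.94 GPa


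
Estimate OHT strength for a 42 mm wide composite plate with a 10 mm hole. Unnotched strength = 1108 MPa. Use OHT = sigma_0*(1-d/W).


OHT = sigma_0*(1-d/W) = 1108*(1-10/42) = 844.2 MPa

844.2 MPa


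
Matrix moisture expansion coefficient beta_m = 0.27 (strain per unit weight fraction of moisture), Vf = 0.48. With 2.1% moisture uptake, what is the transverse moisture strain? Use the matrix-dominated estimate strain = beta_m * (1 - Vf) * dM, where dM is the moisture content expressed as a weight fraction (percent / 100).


dM = 2.1/100 = 0.021
strain = beta_m * (1-Vf) * dM = 0.27 * 0.52 * 0.021 = 0.0029484

0.0029484


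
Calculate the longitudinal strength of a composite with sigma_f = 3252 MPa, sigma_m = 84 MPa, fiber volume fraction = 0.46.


sigma_1 = sigma_f*Vf + sigma_m*(1-Vf) = 3252*0.46 + 84*0.54 = 1541.3 MPa

1541.3 MPa


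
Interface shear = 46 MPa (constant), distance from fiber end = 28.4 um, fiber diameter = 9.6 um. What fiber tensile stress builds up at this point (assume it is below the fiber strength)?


Force balance: sigma_f * (pi*d^2/4) = tau * (pi*d) * x  ->  sigma_f = 4 * tau * x / d
sigma_f = 4 * 46 * 28.4 / 9.6 = 544.3 MPa

544.3 MPa


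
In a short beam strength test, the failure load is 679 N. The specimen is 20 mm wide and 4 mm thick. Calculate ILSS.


ILSS = 3F/(4bh) = 3*679/(4*20*4) = 6.37 MPa

6.37 MPa


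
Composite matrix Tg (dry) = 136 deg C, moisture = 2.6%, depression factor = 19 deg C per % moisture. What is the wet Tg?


Tg_wet = Tg_dry - k*moisture = 136 - 19*2.6 = 86.6 deg C

86.6 deg C


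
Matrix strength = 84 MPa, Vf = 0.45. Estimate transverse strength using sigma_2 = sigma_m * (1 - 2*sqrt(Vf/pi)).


factor = 1 - 2*sqrt(0.45/pi) = 0.2431
sigma_2 = 84 * 0.2431 = 20.42 MPa

20.42 MPa


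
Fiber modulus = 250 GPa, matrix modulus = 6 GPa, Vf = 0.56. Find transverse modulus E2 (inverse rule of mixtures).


1/E2 = Vf/Ef + (1-Vf)/Em = 0.56/250 + 0.44/6
E2 = 13.23 GPa

13.23 GPa


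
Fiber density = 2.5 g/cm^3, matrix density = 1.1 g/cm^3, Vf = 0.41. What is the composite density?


rho_c = rho_f*Vf + rho_m*(1-Vf) = 2.5*0.41 + 1.1*0.59 = 1.674 g/cm^3

1.674 g/cm^3


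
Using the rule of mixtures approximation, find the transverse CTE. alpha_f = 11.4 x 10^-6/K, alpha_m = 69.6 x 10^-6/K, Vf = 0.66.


alpha_2 = alpha_f*Vf + alpha_m*(1-Vf) = 11.4*0.66 + 69.6*0.34 = 31.2 x 10^-6/K

31.2 x 10^-6/K


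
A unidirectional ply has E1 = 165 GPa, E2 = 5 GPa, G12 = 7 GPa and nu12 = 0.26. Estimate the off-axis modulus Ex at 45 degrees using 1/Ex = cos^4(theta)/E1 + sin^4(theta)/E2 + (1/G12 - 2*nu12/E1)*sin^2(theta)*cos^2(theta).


cos^4(45) = 0.25, sin^4(45) = 0.25, sin^2(45)*cos^2(45) = 0.25
1/G12 - 2*nu12/E1 = 1/7 - 2*0.26/165 = 0.139706 GPa^-1
1/Ex = 0.25/165 + 0.25/5 + 0.139706*0.25 = 0.0864416 GPa^-1
Ex = 11.57 GPa

11.57 GPa


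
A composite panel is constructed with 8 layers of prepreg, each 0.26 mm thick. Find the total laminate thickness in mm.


h = n * t_ply = 8 * 0.26 = 2.08 mm

2.08 mm


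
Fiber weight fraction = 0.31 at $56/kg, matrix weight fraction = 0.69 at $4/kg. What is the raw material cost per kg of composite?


Cost = cost_f*Wf + cost_m*Wm = 56*0.31 + 4*0.69 = $20.12/kg

$20.12/kg


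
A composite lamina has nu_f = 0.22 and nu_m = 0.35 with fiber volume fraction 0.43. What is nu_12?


nu_12 = nu_f*Vf + nu_m*(1-Vf) = 0.22*0.43 + 0.35*0.57 = 0.2941

0.2941


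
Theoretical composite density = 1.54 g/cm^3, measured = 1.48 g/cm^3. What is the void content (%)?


Void% = (rho_theo - rho_actual)/rho_theo * 100 = (1.54 - 1.48)/1.54 * 100 = 3.9%

3.9%


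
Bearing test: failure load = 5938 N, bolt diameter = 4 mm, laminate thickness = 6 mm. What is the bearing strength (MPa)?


sigma_br = F/(d*h) = 5938/(4*6) = 247.4 MPa

247.4 MPa


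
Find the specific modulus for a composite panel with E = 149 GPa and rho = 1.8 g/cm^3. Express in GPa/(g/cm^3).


Specific stiffness = E/rho = 149/1.8 = 82.8 GPa/(g/cm^3)

82.8 GPa/(g/cm^3)


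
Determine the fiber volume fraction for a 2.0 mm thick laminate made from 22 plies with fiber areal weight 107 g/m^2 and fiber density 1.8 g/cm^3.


Vf = n * FAW / (rho_f * h * 1000) = 22 * 107 / (1.8 * 2.0 * 1000) = 0.6539

0.6539


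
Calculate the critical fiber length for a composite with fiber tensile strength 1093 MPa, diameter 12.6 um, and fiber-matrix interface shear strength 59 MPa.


Lc = sigma_f * d / (2 * tau_i) = 1093 * 12.6 / (2 * 59) = 116.7 um

116.7 um


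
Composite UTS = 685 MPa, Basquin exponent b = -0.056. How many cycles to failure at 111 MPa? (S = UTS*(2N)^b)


N = 0.5 * (S/UTS)^(1/b) = 0.5 * (111/685)^(1/-0.056) = 6.4965e+13 cycles

6.4965e+13 cycles


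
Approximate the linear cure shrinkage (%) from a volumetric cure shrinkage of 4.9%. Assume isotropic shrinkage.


Linear shrinkage ≈ vol_shrink/3 = 4.9/3 = 1.633%

1.633%


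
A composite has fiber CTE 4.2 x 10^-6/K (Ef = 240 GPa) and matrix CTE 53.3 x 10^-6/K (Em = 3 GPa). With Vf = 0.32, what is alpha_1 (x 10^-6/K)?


E1 = Ef*Vf + Em*(1-Vf) = 78.84
alpha_1 = (alpha_f*Ef*Vf + alpha_m*Em*(1-Vf))/E1 = 5.47 x 10^-6/K

5.47 x 10^-6/K


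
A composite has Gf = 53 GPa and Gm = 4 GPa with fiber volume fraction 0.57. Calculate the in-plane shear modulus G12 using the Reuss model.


1/G12 = Vf/Gf + (1-Vf)/Gm = 0.57/53 + 0.43/4
G12 = 8.46 GPa

8.46 GPa


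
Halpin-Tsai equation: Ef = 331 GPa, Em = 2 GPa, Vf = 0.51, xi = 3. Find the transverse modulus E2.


eta = (Ef/Em - 1)/(Ef/Em + xi) = (165.5 - 1)/(165.5 + 3) = 0.9763
E2 = Em*(1+xi*eta*Vf)/(1-eta*Vf) = 9.93 GPa

9.93 GPa


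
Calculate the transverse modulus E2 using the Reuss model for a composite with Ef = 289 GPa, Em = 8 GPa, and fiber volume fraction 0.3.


1/E2 = Vf/Ef + (1-Vf)/Em = 0.3/289 + 0.7/8
E2 = 11.29 GPa

11.29 GPa


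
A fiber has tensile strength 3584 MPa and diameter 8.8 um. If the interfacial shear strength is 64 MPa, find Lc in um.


Lc = sigma_f * d / (2 * tau_i) = 3584 * 8.8 / (2 * 64) = 246.4 um

246.4 um


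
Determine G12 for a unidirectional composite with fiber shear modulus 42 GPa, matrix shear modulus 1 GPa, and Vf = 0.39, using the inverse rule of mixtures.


1/G12 = Vf/Gf + (1-Vf)/Gm = 0.39/42 + 0.61/1
G12 = 1.61 GPa

1.61 GPa


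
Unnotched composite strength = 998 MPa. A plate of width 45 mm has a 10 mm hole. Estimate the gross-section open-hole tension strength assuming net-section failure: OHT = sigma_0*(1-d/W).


OHT = sigma_0*(1-d/W) = 998*(1-10/45) = 776.2 MPa

776.2 MPa


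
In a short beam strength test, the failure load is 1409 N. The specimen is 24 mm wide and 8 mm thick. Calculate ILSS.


ILSS = 3F/(4bh) = 3*1409/(4*24*8) = 5.5 MPa

5.5 MPa


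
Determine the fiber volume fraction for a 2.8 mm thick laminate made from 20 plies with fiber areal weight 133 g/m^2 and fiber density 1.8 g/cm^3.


Vf = n * FAW / (rho_f * h * 1000) = 20 * 133 / (1.8 * 2.8 * 1000) = 0.5278

0.5278


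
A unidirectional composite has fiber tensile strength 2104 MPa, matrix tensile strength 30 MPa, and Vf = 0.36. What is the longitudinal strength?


sigma_1 = sigma_f*Vf + sigma_m*(1-Vf) = 2104*0.36 + 30*0.64 = 776.6 MPa

776.6 MPa


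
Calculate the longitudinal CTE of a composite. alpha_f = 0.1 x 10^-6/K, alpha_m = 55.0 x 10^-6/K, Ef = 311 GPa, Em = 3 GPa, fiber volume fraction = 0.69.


E1 = Ef*Vf + Em*(1-Vf) = 215.52
alpha_1 = (alpha_f*Ef*Vf + alpha_m*Em*(1-Vf))/E1 = 0.34 x 10^-6/K

0.34 x 10^-6/K


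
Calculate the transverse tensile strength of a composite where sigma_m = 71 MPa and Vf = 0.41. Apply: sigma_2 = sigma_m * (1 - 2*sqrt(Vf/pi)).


factor = 1 - 2*sqrt(0.41/pi) = 0.2775
sigma_2 = 71 * 0.2775 = 19.7 MPa

19.7 MPa


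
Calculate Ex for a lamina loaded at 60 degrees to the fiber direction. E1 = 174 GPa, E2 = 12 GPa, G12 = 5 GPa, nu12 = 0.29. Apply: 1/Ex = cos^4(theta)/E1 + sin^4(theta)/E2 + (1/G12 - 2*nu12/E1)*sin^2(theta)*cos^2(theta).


cos^4(60) = 0.0625, sin^4(60) = 0.5625, sin^2(60)*cos^2(60) = 0.1875
1/G12 - 2*nu12/E1 = 1/5 - 2*0.29/174 = 0.196667 GPa^-1
1/Ex = 0.0625/174 + 0.5625/12 + 0.196667*0.1875 = 0.0841092 GPa^-1
Ex = 11.89 GPa

11.89 GPa


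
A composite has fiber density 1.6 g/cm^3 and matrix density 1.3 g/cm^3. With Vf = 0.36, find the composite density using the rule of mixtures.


rho_c = rho_f*Vf + rho_m*(1-Vf) = 1.6*0.36 + 1.3*0.64 = 1.408 g/cm^3

1.408 g/cm^3


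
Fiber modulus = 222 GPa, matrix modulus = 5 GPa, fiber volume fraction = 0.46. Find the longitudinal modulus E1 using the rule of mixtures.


E1 = Ef*Vf + Em*(1-Vf) = 222*0.46 + 5*0.54 = 104.82 GPa

104.82 GPa


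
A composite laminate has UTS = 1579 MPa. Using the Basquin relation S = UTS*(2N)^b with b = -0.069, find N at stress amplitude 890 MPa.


N = 0.5 * (S/UTS)^(1/b) = 0.5 * (890/1579)^(1/-0.069) = 2030.2593 cycles

2030.2593 cycles


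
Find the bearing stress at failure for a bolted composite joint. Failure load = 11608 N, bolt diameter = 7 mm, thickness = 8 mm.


sigma_br = F/(d*h) = 11608/(7*8) = 207.3 MPa

207.3 MPa


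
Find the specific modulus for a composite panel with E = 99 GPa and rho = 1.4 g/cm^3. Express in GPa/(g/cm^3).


Specific stiffness = E/rho = 99/1.4 = 70.7 GPa/(g/cm^3)

70.7 GPa/(g/cm^3)


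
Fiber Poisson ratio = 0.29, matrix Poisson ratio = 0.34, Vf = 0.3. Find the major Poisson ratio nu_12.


nu_12 = nu_f*Vf + nu_m*(1-Vf) = 0.29*0.3 + 0.34*0.7 = 0.325

0.325


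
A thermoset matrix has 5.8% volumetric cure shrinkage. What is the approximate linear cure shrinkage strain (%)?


Linear shrinkage ≈ vol_shrink/3 = 5.8/3 = 1.933%

1.933%


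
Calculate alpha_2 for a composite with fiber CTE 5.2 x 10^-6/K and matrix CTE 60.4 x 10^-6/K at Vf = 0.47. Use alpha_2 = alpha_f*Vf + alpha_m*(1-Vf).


alpha_2 = alpha_f*Vf + alpha_m*(1-Vf) = 5.2*0.47 + 60.4*0.53 = 34.5 x 10^-6/K

34.5 x 10^-6/K


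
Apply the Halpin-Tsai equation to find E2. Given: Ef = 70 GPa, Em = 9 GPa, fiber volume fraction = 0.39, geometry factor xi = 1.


eta = (Ef/Em - 1)/(Ef/Em + xi) = (7.7778 - 1)/(7.7778 + 1) = 0.7722
E2 = Em*(1+xi*eta*Vf)/(1-eta*Vf) = 16.76 GPa

16.76 GPa


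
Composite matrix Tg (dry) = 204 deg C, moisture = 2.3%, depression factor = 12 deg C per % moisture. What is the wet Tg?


Tg_wet = Tg_dry - k*moisture = 204 - 12*2.3 = 176.4 deg C

176.4 deg C


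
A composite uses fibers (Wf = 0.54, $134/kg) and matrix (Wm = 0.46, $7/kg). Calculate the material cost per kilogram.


Cost = cost_f*Wf + cost_m*Wm = 134*0.54 + 7*0.46 = $75.58/kg

$75.58/kg


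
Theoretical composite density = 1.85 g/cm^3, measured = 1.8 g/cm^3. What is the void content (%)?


Void% = (rho_theo - rho_actual)/rho_theo * 100 = (1.85 - 1.8)/1.85 * 100 = 2.7%

2.7%


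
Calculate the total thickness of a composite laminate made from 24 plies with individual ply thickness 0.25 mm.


h = n * t_ply = 24 * 0.25 = 6.0 mm

6.0 mm


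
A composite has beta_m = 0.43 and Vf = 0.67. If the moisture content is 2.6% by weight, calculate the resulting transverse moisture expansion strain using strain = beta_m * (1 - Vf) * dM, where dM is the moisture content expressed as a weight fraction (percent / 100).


dM = 2.6/100 = 0.026
strain = beta_m * (1-Vf) * dM = 0.43 * 0.33 * 0.026 = 0.0036894

0.0036894


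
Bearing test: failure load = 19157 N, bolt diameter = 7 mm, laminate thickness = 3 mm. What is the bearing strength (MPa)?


sigma_br = F/(d*h) = 19157/(7*3) = 912.2 MPa

912.2 MPa


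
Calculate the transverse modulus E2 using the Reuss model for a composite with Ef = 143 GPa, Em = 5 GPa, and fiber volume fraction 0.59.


1/E2 = Vf/Ef + (1-Vf)/Em = 0.59/143 + 0.41/5
E2 = 11.61 GPa

11.61 GPa


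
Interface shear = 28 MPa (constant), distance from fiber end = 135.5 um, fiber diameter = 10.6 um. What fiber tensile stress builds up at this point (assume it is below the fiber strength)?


Force balance: sigma_f * (pi*d^2/4) = tau * (pi*d) * x  ->  sigma_f = 4 * tau * x / d
sigma_f = 4 * 28 * 135.5 / 10.6 = 1431.7 MPa

1431.7 MPa


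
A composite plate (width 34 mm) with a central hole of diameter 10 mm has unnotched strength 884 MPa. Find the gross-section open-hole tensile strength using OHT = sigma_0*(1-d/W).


OHT = sigma_0*(1-d/W) = 884*(1-10/34) = 624.0 MPa

624.0 MPa
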